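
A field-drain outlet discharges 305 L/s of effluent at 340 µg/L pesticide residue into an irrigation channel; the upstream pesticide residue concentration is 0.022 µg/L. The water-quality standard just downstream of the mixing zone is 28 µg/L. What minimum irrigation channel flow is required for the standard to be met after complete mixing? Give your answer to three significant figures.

Set C_mix = 28: (Q·0.02200 + 305.0·340.0) / (Q + 305.0) = 28
→ Q = 305.0·(340.0 − 28)/(28 − 0.02200) = 3401 L/s.

3400 L/s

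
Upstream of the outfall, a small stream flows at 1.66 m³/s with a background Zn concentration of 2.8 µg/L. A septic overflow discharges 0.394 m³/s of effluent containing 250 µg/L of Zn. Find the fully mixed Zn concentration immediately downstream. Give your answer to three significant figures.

50.2 µg/L

Mass balance: C = (1.660·2.800 + 0.3940·250.0) / 2.054 = 103.1/2.054 = 50.22 µg/L.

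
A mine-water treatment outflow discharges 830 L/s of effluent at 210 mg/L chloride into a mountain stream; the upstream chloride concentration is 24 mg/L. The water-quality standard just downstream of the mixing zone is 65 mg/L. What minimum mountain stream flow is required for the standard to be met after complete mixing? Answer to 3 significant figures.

2940 L/s

Set C_mix = 65: (Q·24.00 + 830.0·210.0) / (Q + 830.0) = 65
→ Q = 830.0·(210.0 − 65)/(65 − 24.00) = 2935 L/s.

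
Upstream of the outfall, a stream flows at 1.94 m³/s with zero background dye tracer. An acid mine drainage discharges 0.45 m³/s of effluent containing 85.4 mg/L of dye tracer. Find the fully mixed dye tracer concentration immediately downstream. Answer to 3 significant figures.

16.1 mg/L

Conservation of mass: C = (1.940·0 + 0.4500·85.40) / 2.390 = 38.43/2.390 = 16.08 mg/L.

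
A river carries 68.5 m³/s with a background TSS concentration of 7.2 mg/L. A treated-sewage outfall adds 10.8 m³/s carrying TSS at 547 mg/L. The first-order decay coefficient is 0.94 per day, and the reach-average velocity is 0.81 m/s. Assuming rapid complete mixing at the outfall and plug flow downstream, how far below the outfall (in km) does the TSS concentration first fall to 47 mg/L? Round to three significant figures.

40.3 km

Conservation of mass: C = (68.50·7.200 + 10.80·547.0) / 79.30 = 6401/79.30 = 80.72 mg/L.
Set 80.72·exp(−k·t) = 47 → t = ln(80.72/47)/k = 49710 s = 13.81 h.
Distance = v·t = 0.81·49710 = 40260 m = 40.26 km.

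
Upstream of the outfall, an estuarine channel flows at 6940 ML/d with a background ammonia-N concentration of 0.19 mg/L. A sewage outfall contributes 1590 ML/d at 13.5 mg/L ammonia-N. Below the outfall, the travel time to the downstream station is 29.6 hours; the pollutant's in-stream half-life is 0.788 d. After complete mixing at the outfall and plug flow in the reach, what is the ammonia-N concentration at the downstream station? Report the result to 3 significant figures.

0.903 mg/L

Conservation of mass: C = (6940·0.1900 + 1590·13.50) / 8530 = 22780/8530 = 2.671 mg/L.
Half-life 0.788 d → k = ln 2 / 0.788 = 0.8796 d⁻¹.
After decay, C = 2.671 × e^(−kt) = 2.671 × 0.3379 = 0.9026 mg/L.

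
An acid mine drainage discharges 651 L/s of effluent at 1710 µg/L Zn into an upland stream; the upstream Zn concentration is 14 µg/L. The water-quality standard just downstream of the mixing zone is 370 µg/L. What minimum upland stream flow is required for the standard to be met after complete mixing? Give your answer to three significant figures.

2450 L/s

Set C_mix = 370: (Q·14.00 + 651.0·1710) / (Q + 651.0) = 370
→ Q = 651.0·(1710 − 370)/(370 − 14.00) = 2450 L/s.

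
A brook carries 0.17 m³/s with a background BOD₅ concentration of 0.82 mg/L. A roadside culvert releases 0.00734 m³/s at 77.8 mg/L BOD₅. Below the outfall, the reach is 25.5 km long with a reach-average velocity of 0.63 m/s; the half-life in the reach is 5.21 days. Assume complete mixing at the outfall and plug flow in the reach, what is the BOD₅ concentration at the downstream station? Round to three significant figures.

3.76 mg/L

Mixed concentration C = ΣQC/ΣQ = (0.1700·0.8200 + 0.007340·77.80) / 0.1773 = 0.7105/0.1773 = 4.006 mg/L.
Travel time t = 25.5·1000 / 0.63 = 40480 s = 11.24 h.
Half-life 5.21 d → k = ln 2 / 5.21 = 0.1330 d⁻¹.
Decay over the reach: 4.006·exp(−kt) = 4.006·0.9396 = 3.764 mg/L.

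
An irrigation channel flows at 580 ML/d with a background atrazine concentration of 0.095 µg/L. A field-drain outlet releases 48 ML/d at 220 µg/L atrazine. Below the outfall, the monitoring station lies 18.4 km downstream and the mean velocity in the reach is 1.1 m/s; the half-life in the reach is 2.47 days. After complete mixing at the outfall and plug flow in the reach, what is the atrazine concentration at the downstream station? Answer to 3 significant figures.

16.0 µg/L

Flow-weighted average: C = (580.0·0.09500 + 48.00·220.0) / 628.0 = 10620/628.0 = 16.90 µg/L.
Travel time t = 18.4·1000 / 1.1 = 16730 s = 4.646 h.
Half-life 2.47 d → k = ln 2 / 2.47 = 0.2806 d⁻¹.
After decay, C = 16.90 × e^(−kt) = 16.90 × 0.9471 = 16.01 µg/L.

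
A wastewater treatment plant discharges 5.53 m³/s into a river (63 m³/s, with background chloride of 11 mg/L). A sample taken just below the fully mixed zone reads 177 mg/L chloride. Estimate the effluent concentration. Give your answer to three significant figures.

2070 mg/L

Mass balance: 63.00·11.00 + 5.530·Cₑ = 68.53·177.0
→ Cₑ = (68.53·177.0 − 63.00·11.00) / 5.530 = 2068 mg/L.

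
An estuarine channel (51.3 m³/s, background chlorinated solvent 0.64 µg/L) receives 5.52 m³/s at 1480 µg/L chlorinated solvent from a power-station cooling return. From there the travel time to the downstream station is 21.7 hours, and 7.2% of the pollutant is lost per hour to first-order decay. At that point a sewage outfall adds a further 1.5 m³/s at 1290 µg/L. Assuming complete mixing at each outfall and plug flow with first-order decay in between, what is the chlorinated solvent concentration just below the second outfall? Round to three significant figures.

61.0 µg/L

Conservation of mass: C = (51.30·0.6400 + 5.520·1480) / 56.82 = 8202/56.82 = 144.4 µg/L; combined flow 56.82 m³/s.
7.2%/h lost → k = −ln(1 − 0.072) = 0.07472 h⁻¹.
First-order decay: C = 144.4·exp(−k·t) = 144.4·0.1976 = 28.53 µg/L.
Second outfall: C = (56.82·28.53 + 1.500·1290)/58.32 = 60.97 µg/L.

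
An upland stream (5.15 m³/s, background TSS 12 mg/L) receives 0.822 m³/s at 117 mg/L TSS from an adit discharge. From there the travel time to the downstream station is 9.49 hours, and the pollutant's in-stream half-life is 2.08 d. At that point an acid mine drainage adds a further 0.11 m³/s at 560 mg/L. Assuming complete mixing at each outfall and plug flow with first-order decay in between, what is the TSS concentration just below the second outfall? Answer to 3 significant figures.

Mixed concentration C = ΣQC/ΣQ = (5.150·12.00 + 0.8220·117.0) / 5.972 = 158.0/5.972 = 26.45 mg/L; combined flow 5.972 m³/s.
Half-life 2.08 d → k = ln 2 / 2.08 = 0.3332 d⁻¹.
After decay, C = 26.45 × e^(−kt) = 26.45 × 0.8765 = 23.19 mg/L.
At the second outfall, C = (5.972·23.19 + 0.1100·560.0) / (5.972 + 0.1100) = 32.90 mg/L.

32.9 mg/L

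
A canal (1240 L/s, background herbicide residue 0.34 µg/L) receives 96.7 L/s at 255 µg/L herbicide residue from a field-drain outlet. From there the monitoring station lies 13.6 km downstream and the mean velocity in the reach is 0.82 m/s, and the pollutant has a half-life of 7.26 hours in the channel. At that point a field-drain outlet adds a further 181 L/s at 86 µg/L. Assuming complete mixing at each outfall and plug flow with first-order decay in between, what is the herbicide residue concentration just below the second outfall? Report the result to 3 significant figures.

After mixing, C = (1240·0.3400 + 96.70·255.0) / 1337 = 25080/1337 = 18.76 µg/L; combined flow 1337 L/s.
Travel time t = 13.6·1000 / 0.82 = 16590 s = 4.607 h.
Half-life 7.26 h → k = ln 2 / 7.26 = 0.09547 h⁻¹ = 2.291 d⁻¹.
First-order decay: C = 18.76·exp(−k·t) = 18.76·0.6441 = 12.09 µg/L.
Second outfall: C = (1337·12.09 + 181.0·86.00)/1518 = 20.90 µg/L.

20.9 µg/L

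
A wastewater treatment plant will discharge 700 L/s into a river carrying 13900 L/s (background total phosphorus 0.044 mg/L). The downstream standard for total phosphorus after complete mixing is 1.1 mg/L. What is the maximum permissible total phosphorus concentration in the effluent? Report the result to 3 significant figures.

22.1 mg/L

At the limit, (Qr·Cr + Qe·Cₑ)/(Qr + Qe) = 1.1:
Cₑ = (14600·1.1 − 13900·0.04400) / 700.0 = 22.07 mg/L.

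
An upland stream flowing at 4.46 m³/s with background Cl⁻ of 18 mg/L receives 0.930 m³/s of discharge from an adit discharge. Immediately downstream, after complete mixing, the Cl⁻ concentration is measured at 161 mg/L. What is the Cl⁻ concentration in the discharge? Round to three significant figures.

847 mg/L

Mass balance: 4.460·18.00 + 0.9300·Cₑ = 5.390·161.0
→ Cₑ = (5.390·161.0 − 4.460·18.00) / 0.9300 = 846.8 mg/L.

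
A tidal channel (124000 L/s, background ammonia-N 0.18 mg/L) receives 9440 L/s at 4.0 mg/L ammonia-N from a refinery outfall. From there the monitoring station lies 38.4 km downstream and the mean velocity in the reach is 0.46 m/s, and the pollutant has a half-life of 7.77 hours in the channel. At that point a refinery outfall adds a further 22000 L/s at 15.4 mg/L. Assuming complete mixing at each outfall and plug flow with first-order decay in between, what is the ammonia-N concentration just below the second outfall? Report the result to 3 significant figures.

2.23 mg/L

Flow-weighted average: C = (124000·0.1800 + 9440·4.000) / 133400 = 60080/133400 = 0.4502 mg/L; combined flow 133400 L/s.
Travel time t = 38.4·1000 / 0.46 = 83480 s = 23.19 h.
Half-life 7.77 h → k = ln 2 / 7.77 = 0.08921 h⁻¹ = 2.141 d⁻¹.
After decay, C = 0.4502 × e^(−kt) = 0.4502 × 0.1264 = 0.05689 mg/L.
At the second outfall, C = (133400·0.05689 + 22000·15.40) / (133400 + 22000) = 2.228 mg/L.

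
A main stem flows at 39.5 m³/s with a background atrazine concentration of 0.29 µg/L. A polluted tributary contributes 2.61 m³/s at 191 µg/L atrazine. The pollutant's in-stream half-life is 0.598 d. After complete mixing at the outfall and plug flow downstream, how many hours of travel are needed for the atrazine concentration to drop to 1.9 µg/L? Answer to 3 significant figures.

38.4 h

Flow-weighted average: C = (39.50·0.2900 + 2.610·191.0) / 42.11 = 510.0/42.11 = 12.11 µg/L.
Half-life 0.598 d → k = ln 2 / 0.598 = 1.159 d⁻¹.
12.11·exp(−k·t) = 1.9 → t = ln(12.11/1.9)/k = 138100 s = 38.35 h.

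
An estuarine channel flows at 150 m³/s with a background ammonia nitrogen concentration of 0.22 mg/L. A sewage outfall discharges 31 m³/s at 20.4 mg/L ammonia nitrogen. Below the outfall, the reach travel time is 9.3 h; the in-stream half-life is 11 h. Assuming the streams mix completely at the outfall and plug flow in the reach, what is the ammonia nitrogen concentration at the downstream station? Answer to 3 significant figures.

Mixed concentration C = ΣQC/ΣQ = (150.0·0.2200 + 31.00·20.40) / 181.0 = 665.4/181.0 = 3.676 mg/L.
Half-life 11 h → k = ln 2 / 11 = 0.06301 h⁻¹ = 1.512 d⁻¹.
Applying C = C₀e^(−kt): 3.676 × 0.5565 = 2.046 mg/L.

2.05 mg/L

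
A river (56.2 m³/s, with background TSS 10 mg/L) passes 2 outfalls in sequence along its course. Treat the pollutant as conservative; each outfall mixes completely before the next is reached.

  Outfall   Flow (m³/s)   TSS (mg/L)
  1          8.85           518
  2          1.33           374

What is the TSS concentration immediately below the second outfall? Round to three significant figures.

After outfall 1: Q = 56.20 + 8.850 = 65.05 m³/s; C = (56.20·10.00 + 8.850·518.0)/65.05 = 79.11 mg/L.
After outfall 2: Q = 65.05 + 1.330 = 66.38 m³/s; C = (65.05·79.11 + 1.330·374.0)/66.38 = 85.02 mg/L.

85.0 mg/L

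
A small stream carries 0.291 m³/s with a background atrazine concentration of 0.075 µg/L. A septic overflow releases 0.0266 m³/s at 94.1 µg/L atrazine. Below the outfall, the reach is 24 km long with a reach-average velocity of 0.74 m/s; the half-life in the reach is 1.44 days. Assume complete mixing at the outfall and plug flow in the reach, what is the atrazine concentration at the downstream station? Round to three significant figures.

Mass balance: C = (0.2910·0.07500 + 0.02660·94.10) / 0.3176 = 2.525/0.3176 = 7.950 µg/L.
Travel time t = 24·1000 / 0.74 = 32430 s = 9.009 h.
Half-life 1.44 d → k = ln 2 / 1.44 = 0.4814 d⁻¹.
After decay, C = 7.950 × e^(−kt) = 7.950 × 0.8347 = 6.636 µg/L.

6.64 µg/L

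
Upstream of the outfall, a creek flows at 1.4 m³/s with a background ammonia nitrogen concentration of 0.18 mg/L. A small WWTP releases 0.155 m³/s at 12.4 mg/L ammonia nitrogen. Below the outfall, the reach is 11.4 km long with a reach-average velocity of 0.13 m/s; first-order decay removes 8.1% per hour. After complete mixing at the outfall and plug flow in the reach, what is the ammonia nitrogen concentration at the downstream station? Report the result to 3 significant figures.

0.179 mg/L

Conservation of mass: C = (1.400·0.1800 + 0.1550·12.40) / 1.555 = 2.174/1.555 = 1.398 mg/L.
Travel time t = 11.4·1000 / 0.13 = 87690 s = 24.36 h.
8.1%/h lost → k = −ln(1 − 0.081) = 0.08447 h⁻¹.
First-order decay: C = 1.398·exp(−k·t) = 1.398·0.1278 = 0.1786 mg/L.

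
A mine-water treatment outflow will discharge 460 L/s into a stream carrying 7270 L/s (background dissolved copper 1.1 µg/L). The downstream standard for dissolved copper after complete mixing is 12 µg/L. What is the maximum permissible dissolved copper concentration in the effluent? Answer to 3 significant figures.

184 µg/L

At the limit, (Qr·Cr + Qe·Cₑ)/(Qr + Qe) = 12:
Cₑ = (7730·12 − 7270·1.100) / 460.0 = 184.3 µg/L.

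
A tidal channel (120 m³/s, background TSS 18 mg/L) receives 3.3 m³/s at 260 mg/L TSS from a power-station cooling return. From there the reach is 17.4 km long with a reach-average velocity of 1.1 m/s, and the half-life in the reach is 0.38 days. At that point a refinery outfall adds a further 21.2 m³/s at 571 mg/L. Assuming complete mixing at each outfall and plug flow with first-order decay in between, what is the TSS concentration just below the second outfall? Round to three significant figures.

98.7 mg/L

Conservation of mass: C = (120.0·18.00 + 3.300·260.0) / 123.3 = 3018/123.3 = 24.48 mg/L; combined flow 123.3 m³/s.
Travel time t = 17.4·1000 / 1.1 = 15820 s = 4.394 h.
Half-life 0.38 d → k = ln 2 / 0.38 = 1.824 d⁻¹.
First-order decay: C = 24.48·exp(−k·t) = 24.48·0.7161 = 17.53 mg/L.
At the second outfall, C = (123.3·17.53 + 21.20·571.0) / (123.3 + 21.20) = 98.73 mg/L.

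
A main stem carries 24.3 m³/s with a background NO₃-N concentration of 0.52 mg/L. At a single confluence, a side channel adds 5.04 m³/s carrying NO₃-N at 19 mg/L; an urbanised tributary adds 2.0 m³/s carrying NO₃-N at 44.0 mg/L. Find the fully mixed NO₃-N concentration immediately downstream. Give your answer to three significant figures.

Mass balance: C = (24.30·0.5200 + 5.040·19.00 + 2.000·44.00) / 31.34 = 196.4/31.34 = 6.267 mg/L.

6.27 mg/L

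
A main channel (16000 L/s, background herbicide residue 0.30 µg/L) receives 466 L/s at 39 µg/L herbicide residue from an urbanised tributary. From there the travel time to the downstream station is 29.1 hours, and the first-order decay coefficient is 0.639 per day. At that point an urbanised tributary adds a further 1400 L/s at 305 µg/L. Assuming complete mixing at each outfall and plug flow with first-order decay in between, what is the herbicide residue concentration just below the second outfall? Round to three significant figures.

24.5 µg/L

After mixing, C = (16000·0.3000 + 466.0·39.00) / 16470 = 22970/16470 = 1.395 µg/L; combined flow 16470 L/s.
Decay over the reach: 1.395·exp(−kt) = 1.395·0.4608 = 0.6429 µg/L.
Second outfall: C = (16470·0.6429 + 1400·305.0)/17870 = 24.49 µg/L.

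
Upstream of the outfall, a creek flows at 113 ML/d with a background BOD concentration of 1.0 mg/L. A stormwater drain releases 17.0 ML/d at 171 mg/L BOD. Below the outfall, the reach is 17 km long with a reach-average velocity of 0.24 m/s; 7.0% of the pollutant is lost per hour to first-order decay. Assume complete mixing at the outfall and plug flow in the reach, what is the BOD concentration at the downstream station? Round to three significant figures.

5.57 mg/L

Conservation of mass: C = (113.0·1.000 + 17.00·171.0) / 130.0 = 3020/130.0 = 23.23 mg/L.
Travel time t = 17·1000 / 0.24 = 70830 s = 19.68 h.
7.0%/h lost → k = −ln(1 − 0.07) = 0.07257 h⁻¹.
Applying C = C₀e^(−kt): 23.23 × 0.2398 = 5.571 mg/L.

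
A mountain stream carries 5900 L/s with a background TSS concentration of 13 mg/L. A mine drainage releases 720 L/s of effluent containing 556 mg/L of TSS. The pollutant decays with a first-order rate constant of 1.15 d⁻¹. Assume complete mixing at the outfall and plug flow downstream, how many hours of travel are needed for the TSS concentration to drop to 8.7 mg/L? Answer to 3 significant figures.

44.1 h

Flow-weighted average: C = (5900·13.00 + 720.0·556.0) / 6620 = 477000/6620 = 72.06 mg/L.
72.06·exp(−k·t) = 8.7 → t = ln(72.06/8.7)/k = 158800 s = 44.12 h.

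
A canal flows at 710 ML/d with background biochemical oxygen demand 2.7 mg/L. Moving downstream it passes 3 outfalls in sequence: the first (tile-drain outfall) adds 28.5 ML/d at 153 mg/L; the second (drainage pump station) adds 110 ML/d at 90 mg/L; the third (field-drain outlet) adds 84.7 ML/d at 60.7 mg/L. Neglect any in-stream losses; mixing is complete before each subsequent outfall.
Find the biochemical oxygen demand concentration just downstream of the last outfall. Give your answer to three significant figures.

22.8 mg/L

Below outfall 1: Q → 738.5 ML/d, C = (710.0·2.700 + 28.50·153.0)/738.5 = 8.500 mg/L.
Below outfall 2: Q → 848.5 ML/d, C = (738.5·8.500 + 110.0·90.00)/848.5 = 19.07 mg/L.
Below outfall 3: Q → 933.2 ML/d, C = (848.5·19.07 + 84.70·60.70)/933.2 = 22.84 mg/L.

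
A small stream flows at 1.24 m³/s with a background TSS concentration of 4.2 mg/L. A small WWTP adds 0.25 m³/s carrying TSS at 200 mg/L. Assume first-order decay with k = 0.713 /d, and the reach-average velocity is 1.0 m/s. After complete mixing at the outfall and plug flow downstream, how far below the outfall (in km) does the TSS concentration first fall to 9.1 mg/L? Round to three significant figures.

170 km

Conservation of mass: C = (1.240·4.200 + 0.2500·200.0) / 1.490 = 55.21/1.490 = 37.05 mg/L.
Set 37.05·exp(−k·t) = 9.1 → t = ln(37.05/9.1)/k = 170100 s = 47.26 h.
Distance = v·t = 1.0·170100 = 170100 m = 170.1 km.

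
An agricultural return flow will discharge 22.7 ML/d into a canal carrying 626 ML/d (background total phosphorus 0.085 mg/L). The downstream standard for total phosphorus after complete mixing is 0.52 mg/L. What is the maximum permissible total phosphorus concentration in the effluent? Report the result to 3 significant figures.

At the limit, (Qr·Cr + Qe·Cₑ)/(Qr + Qe) = 0.52:
Cₑ = (648.7·0.52 − 626.0·0.08500) / 22.70 = 12.52 mg/L.

12.5 mg/L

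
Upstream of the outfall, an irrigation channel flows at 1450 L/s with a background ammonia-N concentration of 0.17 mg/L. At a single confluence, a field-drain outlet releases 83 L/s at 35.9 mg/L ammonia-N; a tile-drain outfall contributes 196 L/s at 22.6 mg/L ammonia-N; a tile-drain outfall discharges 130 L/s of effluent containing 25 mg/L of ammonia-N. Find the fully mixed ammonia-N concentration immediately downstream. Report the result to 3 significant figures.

Conservation of mass: C = (1450·0.1700 + 83.00·35.90 + 196.0·22.60 + 130.0·25.00) / 1859 = 10910/1859 = 5.866 mg/L.

5.87 mg/L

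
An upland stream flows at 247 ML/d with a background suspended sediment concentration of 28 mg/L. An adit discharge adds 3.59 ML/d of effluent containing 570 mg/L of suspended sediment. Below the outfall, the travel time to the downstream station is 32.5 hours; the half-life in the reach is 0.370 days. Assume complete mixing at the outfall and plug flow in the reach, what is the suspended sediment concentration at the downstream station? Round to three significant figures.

2.83 mg/L

After mixing, C = (247.0·28.00 + 3.590·570.0) / 250.6 = 8962/250.6 = 35.76 mg/L.
Half-life 0.370 d → k = ln 2 / 0.370 = 1.873 d⁻¹.
Decay over the reach: 35.76·exp(−kt) = 35.76·0.07911 = 2.830 mg/L.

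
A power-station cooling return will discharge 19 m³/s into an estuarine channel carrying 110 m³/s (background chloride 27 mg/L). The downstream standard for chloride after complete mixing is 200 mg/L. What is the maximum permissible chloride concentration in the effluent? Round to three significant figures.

At the limit, (Qr·Cr + Qe·Cₑ)/(Qr + Qe) = 200:
Cₑ = (129.0·200 − 110.0·27.00) / 19.00 = 1202 mg/L.

1200 mg/L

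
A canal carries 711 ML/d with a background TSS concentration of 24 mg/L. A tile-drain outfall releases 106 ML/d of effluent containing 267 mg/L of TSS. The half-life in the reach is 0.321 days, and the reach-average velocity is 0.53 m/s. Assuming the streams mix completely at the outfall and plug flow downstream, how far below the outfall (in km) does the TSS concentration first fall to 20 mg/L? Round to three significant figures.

21.7 km

Conservation of mass: C = (711.0·24.00 + 106.0·267.0) / 817.0 = 45370/817.0 = 55.53 mg/L.
Half-life 0.321 d → k = ln 2 / 0.321 = 2.159 d⁻¹.
Set 55.53·exp(−k·t) = 20 → t = ln(55.53/20)/k = 40860 s = 11.35 h.
Distance = v·t = 0.53·40860 = 21650 m = 21.65 km.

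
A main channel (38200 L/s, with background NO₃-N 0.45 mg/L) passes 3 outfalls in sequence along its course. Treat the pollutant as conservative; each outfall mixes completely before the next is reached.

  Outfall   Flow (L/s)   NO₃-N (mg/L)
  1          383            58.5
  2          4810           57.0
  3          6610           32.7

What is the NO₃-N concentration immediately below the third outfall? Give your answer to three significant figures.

Outfall 1: combined Q = 38580 L/s; C = (38200·0.4500 + 383.0·58.50)/38580 = 1.026 mg/L.
Outfall 2: combined Q = 43390 L/s; C = (38580·1.026 + 4810·57.00)/43390 = 7.231 mg/L.
Outfall 3: combined Q = 50000 L/s; C = (43390·7.231 + 6610·32.70)/50000 = 10.60 mg/L.

10.6 mg/L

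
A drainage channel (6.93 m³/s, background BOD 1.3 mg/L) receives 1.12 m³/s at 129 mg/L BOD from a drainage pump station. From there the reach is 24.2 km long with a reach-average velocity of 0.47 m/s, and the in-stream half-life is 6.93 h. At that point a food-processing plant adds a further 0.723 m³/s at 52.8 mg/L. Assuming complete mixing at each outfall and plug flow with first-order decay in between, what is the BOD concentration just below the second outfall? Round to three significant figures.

8.54 mg/L

Mass balance: C = (6.930·1.300 + 1.120·129.0) / 8.050 = 153.5/8.050 = 19.07 mg/L; combined flow 8.050 m³/s.
Travel time t = 24.2·1000 / 0.47 = 51490 s = 14.30 h.
Half-life 6.93 h → k = ln 2 / 6.93 = 0.1000 h⁻¹ = 2.401 d⁻¹.
After decay, C = 19.07 × e^(−kt) = 19.07 × 0.2392 = 4.560 mg/L.
At the second outfall, C = (8.050·4.560 + 0.7230·52.80) / (8.050 + 0.7230) = 8.536 mg/L.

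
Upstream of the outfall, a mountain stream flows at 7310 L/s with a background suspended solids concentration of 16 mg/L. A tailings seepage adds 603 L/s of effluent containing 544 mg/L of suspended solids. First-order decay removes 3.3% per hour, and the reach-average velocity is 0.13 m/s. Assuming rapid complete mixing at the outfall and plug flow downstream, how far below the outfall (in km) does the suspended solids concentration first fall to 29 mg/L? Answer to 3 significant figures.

Conservation of mass: C = (7310·16.00 + 603.0·544.0) / 7913 = 445000/7913 = 56.24 mg/L.
3.3%/h lost → k = −ln(1 − 0.033) = 0.03356 h⁻¹.
Set 56.24·exp(−k·t) = 29 → t = ln(56.24/29)/k = 71050 s = 19.74 h.
Distance = v·t = 0.13·71050 = 9236 m = 9.236 km.

9.24 km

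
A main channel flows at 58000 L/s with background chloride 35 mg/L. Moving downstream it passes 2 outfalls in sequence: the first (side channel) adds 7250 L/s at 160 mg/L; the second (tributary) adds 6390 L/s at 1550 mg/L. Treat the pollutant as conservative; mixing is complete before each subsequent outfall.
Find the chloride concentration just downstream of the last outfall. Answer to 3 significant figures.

After outfall 1: Q = 58000 + 7250 = 65250 L/s; C = (58000·35.00 + 7250·160.0)/65250 = 48.89 mg/L.
After outfall 2: Q = 65250 + 6390 = 71640 L/s; C = (65250·48.89 + 6390·1550)/71640 = 182.8 mg/L.

183 mg/L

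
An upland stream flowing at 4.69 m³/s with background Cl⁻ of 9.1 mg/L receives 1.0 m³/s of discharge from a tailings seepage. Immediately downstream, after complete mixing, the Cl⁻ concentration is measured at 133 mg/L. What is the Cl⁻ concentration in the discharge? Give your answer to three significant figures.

714 mg/L

Mass balance: 4.690·9.100 + 1.000·Cₑ = 5.690·133.0
→ Cₑ = (5.690·133.0 − 4.690·9.100) / 1.000 = 714.1 mg/L.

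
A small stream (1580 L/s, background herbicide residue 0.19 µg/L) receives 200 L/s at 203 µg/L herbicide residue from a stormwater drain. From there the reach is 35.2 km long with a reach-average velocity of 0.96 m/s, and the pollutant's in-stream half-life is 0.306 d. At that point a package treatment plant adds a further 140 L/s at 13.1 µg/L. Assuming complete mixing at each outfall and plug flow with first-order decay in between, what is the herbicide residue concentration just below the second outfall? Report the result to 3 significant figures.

Mass balance: C = (1580·0.1900 + 200.0·203.0) / 1780 = 40900/1780 = 22.98 µg/L; combined flow 1780 L/s.
Travel time t = 35.2·1000 / 0.96 = 36670 s = 10.19 h.
Half-life 0.306 d → k = ln 2 / 0.306 = 2.265 d⁻¹.
After decay, C = 22.98 × e^(−kt) = 22.98 × 0.3824 = 8.786 µg/L.
Second outfall: C = (1780·8.786 + 140.0·13.10)/1920 = 9.101 µg/L.

9.10 µg/L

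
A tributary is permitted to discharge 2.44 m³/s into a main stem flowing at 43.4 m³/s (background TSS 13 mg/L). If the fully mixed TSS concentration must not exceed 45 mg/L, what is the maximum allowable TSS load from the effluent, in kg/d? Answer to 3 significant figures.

Mass balance at the limit: 43.40·13.00 + 2.440·Cₑ = 45.84·45 → Cₑ = 614.2 mg/L.
Load = 2.440 m³/s × 614.2 g/m³ × 86 400 s/d = 129500 kg/d.

129000 kg/d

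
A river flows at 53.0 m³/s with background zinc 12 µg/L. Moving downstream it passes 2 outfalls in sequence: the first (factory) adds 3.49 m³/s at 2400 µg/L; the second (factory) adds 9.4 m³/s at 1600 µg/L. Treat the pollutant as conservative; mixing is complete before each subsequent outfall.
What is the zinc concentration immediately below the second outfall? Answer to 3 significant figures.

365 µg/L

After outfall 1: Q = 53.00 + 3.490 = 56.49 m³/s; C = (53.00·12.00 + 3.490·2400)/56.49 = 159.5 µg/L.
After outfall 2: Q = 56.49 + 9.400 = 65.89 m³/s; C = (56.49·159.5 + 9.400·1600)/65.89 = 365.0 µg/L.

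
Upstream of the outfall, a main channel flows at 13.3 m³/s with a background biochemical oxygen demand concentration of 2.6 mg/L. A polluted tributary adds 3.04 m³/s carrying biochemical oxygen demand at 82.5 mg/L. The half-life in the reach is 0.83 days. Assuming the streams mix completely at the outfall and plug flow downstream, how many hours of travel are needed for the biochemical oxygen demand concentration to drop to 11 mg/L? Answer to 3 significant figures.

After mixing, C = (13.30·2.600 + 3.040·82.50) / 16.34 = 285.4/16.34 = 17.47 mg/L.
Half-life 0.83 d → k = ln 2 / 0.83 = 0.8351 d⁻¹.
17.47·exp(−k·t) = 11 → t = ln(17.47/11)/k = 47830 s = 13.29 h.

13.3 h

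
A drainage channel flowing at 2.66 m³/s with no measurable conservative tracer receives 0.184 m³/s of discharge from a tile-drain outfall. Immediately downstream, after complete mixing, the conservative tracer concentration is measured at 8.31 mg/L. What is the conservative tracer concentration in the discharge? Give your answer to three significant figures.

128 mg/L

Mass balance: 2.660·0 + 0.1840·Cₑ = 2.844·8.310
→ Cₑ = (2.844·8.310 − 2.660·0) / 0.1840 = 128.4 mg/L.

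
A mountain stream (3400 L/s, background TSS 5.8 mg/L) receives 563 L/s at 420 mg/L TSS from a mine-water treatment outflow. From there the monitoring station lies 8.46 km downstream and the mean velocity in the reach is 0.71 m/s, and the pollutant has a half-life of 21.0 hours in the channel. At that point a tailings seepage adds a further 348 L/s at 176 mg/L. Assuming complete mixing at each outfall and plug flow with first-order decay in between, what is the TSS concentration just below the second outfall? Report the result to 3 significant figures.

67.5 mg/L

After mixing, C = (3400·5.800 + 563.0·420.0) / 3963 = 256200/3963 = 64.64 mg/L; combined flow 3963 L/s.
Travel time t = 8.46·1000 / 0.71 = 11920 s = 3.310 h.
Half-life 21.0 h → k = ln 2 / 21.0 = 0.03301 h⁻¹ = 0.7922 d⁻¹.
After decay, C = 64.64 × e^(−kt) = 64.64 × 0.8965 = 57.95 mg/L.
At the second outfall, C = (3963·57.95 + 348.0·176.0) / (3963 + 348.0) = 67.48 mg/L.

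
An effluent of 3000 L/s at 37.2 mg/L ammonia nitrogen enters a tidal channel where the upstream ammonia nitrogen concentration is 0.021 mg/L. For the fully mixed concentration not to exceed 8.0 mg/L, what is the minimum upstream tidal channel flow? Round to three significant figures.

11000 L/s

Set C_mix = 8.0: (Q·0.02100 + 3000·37.20) / (Q + 3000) = 8.0
→ Q = 3000·(37.20 − 8.0)/(8.0 − 0.02100) = 10980 L/s.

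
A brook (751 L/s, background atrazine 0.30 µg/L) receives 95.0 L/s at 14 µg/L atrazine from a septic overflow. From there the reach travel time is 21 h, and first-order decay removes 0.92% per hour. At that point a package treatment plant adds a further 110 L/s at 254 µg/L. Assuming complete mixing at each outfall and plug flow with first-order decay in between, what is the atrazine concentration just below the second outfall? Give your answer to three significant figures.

Mixed concentration C = ΣQC/ΣQ = (751.0·0.3000 + 95.00·14.00) / 846.0 = 1555/846.0 = 1.838 µg/L; combined flow 846.0 L/s.
0.92%/h lost → k = −ln(1 − 0.0092) = 0.009243 h⁻¹.
After decay, C = 1.838 × e^(−kt) = 1.838 × 0.8236 = 1.514 µg/L.
Second outfall: C = (846.0·1.514 + 110.0·254.0)/956.0 = 30.57 µg/L.

30.6 µg/L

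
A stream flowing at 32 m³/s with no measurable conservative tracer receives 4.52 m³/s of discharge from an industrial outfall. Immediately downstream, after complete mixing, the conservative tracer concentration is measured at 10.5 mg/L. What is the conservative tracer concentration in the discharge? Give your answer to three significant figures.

84.8 mg/L

Mass balance: 32.00·0 + 4.520·Cₑ = 36.52·10.50
→ Cₑ = (36.52·10.50 − 32.00·0) / 4.520 = 84.84 mg/L.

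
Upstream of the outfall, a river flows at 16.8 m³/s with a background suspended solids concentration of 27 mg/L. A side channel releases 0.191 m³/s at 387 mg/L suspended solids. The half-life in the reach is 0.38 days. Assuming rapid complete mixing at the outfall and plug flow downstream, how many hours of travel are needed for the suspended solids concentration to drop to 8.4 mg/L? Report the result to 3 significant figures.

Mass balance: C = (16.80·27.00 + 0.1910·387.0) / 16.99 = 527.5/16.99 = 31.05 mg/L.
Half-life 0.38 d → k = ln 2 / 0.38 = 1.824 d⁻¹.
31.05·exp(−k·t) = 8.4 → t = ln(31.05/8.4)/k = 61920 s = 17.20 h.

17.2 h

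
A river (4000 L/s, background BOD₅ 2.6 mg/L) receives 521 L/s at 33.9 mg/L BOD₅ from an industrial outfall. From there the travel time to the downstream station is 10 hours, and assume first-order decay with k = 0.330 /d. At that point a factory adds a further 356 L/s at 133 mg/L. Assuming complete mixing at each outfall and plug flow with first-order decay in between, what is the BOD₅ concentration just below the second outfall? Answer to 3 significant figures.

14.7 mg/L

Flow-weighted average: C = (4000·2.600 + 521.0·33.90) / 4521 = 28060/4521 = 6.207 mg/L; combined flow 4521 L/s.
Applying C = C₀e^(−kt): 6.207 × 0.8715 = 5.410 mg/L.
At the second outfall, C = (4521·5.410 + 356.0·133.0) / (4521 + 356.0) = 14.72 mg/L.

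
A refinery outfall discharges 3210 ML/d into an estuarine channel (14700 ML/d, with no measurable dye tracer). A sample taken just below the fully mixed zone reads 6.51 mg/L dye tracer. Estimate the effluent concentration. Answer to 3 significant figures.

Mass balance: 14700·0 + 3210·Cₑ = 17910·6.510
→ Cₑ = (17910·6.510 − 14700·0) / 3210 = 36.32 mg/L.

36.3 mg/L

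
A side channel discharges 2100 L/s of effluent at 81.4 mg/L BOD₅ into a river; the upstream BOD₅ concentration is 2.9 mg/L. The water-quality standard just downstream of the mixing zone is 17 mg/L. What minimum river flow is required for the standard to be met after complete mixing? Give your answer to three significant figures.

Set C_mix = 17: (Q·2.900 + 2100·81.40) / (Q + 2100) = 17
→ Q = 2100·(81.40 − 17)/(17 − 2.900) = 9591 L/s.

9590 L/s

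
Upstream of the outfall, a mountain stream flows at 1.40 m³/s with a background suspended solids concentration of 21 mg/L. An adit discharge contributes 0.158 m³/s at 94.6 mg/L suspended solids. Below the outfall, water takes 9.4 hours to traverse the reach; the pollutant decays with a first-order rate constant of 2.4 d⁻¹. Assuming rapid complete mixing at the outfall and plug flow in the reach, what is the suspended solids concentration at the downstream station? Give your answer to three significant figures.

Mixed concentration C = ΣQC/ΣQ = (1.400·21.00 + 0.1580·94.60) / 1.558 = 44.35/1.558 = 28.46 mg/L.
After decay, C = 28.46 × e^(−kt) = 28.46 × 0.3906 = 11.12 mg/L.

11.1 mg/L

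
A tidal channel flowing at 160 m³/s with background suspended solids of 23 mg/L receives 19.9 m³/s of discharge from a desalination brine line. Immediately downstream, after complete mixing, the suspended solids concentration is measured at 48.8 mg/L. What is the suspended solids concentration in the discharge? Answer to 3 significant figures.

256 mg/L

Mass balance: 160.0·23.00 + 19.90·Cₑ = 179.9·48.80
→ Cₑ = (179.9·48.80 − 160.0·23.00) / 19.90 = 256.2 mg/L.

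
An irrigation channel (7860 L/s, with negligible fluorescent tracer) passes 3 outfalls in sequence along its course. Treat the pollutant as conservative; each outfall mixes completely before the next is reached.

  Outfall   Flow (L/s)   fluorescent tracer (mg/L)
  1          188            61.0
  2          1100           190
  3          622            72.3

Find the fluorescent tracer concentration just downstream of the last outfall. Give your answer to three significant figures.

27.2 mg/L

Below outfall 1: Q → 8048 L/s, C = (7860·0 + 188.0·61.00)/8048 = 1.425 mg/L.
Below outfall 2: Q → 9148 L/s, C = (8048·1.425 + 1100·190.0)/9148 = 24.10 mg/L.
Below outfall 3: Q → 9770 L/s, C = (9148·24.10 + 622.0·72.30)/9770 = 27.17 mg/L.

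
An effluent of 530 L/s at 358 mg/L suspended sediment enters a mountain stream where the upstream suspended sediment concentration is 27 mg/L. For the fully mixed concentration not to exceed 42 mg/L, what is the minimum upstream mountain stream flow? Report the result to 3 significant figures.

Set C_mix = 42: (Q·27.00 + 530.0·358.0) / (Q + 530.0) = 42
→ Q = 530.0·(358.0 − 42)/(42 − 27.00) = 11170 L/s.

11200 L/s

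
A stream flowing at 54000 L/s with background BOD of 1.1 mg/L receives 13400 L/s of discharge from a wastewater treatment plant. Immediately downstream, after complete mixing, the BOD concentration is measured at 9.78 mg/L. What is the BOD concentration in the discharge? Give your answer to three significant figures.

44.8 mg/L

Mass balance: 54000·1.100 + 13400·Cₑ = 67400·9.780
→ Cₑ = (67400·9.780 − 54000·1.100) / 13400 = 44.76 mg/L.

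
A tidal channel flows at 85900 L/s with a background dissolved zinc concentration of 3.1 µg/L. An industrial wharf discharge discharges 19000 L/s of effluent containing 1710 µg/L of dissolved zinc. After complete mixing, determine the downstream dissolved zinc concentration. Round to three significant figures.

312 µg/L

Mass balance: C = (85900·3.100 + 19000·1710) / 104900 = 32760000/104900 = 312.3 µg/L.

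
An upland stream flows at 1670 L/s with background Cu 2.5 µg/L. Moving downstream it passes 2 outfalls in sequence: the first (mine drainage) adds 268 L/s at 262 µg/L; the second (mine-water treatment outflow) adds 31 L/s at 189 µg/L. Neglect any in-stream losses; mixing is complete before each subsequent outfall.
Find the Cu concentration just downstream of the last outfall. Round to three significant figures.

Outfall 1: combined Q = 1938 L/s; C = (1670·2.500 + 268.0·262.0)/1938 = 38.39 µg/L.
Outfall 2: combined Q = 1969 L/s; C = (1938·38.39 + 31.00·189.0)/1969 = 40.76 µg/L.

40.8 µg/L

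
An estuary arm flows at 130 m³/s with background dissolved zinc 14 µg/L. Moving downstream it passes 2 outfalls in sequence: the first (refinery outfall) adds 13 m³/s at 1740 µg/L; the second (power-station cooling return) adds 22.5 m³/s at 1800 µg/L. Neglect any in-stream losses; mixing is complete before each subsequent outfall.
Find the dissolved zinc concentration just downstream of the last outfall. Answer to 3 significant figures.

Below outfall 1: Q → 143.0 m³/s, C = (130.0·14.00 + 13.00·1740)/143.0 = 170.9 µg/L.
Below outfall 2: Q → 165.5 m³/s, C = (143.0·170.9 + 22.50·1800)/165.5 = 392.4 µg/L.

392 µg/L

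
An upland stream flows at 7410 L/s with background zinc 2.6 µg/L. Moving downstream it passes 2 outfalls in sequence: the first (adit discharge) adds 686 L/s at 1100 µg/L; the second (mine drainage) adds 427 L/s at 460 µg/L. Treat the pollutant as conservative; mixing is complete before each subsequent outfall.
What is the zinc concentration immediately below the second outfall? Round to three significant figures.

Outfall 1: combined Q = 8096 L/s; C = (7410·2.600 + 686.0·1100)/8096 = 95.59 µg/L.
Outfall 2: combined Q = 8523 L/s; C = (8096·95.59 + 427.0·460.0)/8523 = 113.8 µg/L.

114 µg/L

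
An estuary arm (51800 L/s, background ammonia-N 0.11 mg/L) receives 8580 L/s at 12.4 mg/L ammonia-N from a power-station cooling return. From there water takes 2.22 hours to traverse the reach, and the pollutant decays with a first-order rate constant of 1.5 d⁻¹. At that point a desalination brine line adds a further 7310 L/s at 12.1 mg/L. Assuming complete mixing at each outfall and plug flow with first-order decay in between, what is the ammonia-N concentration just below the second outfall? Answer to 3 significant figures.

Mass balance: C = (51800·0.1100 + 8580·12.40) / 60380 = 112100/60380 = 1.856 mg/L; combined flow 60380 L/s.
After decay, C = 1.856 × e^(−kt) = 1.856 × 0.8704 = 1.616 mg/L.
At the second outfall, C = (60380·1.616 + 7310·12.10) / (60380 + 7310) = 2.748 mg/L.

2.75 mg/L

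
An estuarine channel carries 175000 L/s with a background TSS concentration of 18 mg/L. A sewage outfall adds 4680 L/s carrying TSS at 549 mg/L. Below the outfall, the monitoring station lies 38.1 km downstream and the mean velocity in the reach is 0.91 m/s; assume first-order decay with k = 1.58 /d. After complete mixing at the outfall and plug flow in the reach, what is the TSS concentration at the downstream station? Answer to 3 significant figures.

Mixed concentration C = ΣQC/ΣQ = (175000·18.00 + 4680·549.0) / 179700 = 5719000/179700 = 31.83 mg/L.
Travel time t = 38.1·1000 / 0.91 = 41870 s = 11.63 h.
After decay, C = 31.83 × e^(−kt) = 31.83 × 0.4650 = 14.80 mg/L.

14.8 mg/L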